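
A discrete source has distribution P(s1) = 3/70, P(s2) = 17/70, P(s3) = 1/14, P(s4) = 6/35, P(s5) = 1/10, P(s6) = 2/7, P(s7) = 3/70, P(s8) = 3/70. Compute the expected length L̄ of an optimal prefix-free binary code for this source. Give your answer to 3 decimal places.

2.671 bits/symbol

Repeatedly combine the two least-probable nodes; the expected code length is the sum of the merged weights.
merge 3/70 + 3/70 → 3/35
merge 3/70 + 1/14 → 4/35
merge 3/35 + 1/10 → 13/70
merge 4/35 + 6/35 → 2/7
merge 13/70 + 17/70 → 3/7
merge 2/7 + 2/7 → 4/7
merge 3/7 + 4/7 → 1
L = 3/35 + 4/35 + 13/70 + 2/7 + 3/7 + 4/7 + 1 = 187/70 ≈ 2.671 bits/symbol.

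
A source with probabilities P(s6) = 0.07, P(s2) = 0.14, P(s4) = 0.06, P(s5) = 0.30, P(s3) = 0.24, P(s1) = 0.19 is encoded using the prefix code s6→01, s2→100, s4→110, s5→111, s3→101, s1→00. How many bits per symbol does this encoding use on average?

L̄ = Σ pᵢ·ℓᵢ = 0.07·2 + 0.14·3 + 0.06·3 + 0.30·3 + 0.24·3 + 0.19·2 = 2.74 bits/symbol.

2.74 bits/symbol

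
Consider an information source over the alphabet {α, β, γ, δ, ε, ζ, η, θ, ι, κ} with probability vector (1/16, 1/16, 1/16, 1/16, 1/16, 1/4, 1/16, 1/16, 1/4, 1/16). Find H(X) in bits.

3 bits

Each probability is a power of 1/2, so log₂(1/p) is an integer.
H = Σ p·log₂(1/p) = 1/16·4 + 1/16·4 + 1/16·4 + 1/16·4 + 1/16·4 + 1/4·2 + 1/16·4 + 1/16·4 + 1/4·2 + 1/16·4 = 3 bits.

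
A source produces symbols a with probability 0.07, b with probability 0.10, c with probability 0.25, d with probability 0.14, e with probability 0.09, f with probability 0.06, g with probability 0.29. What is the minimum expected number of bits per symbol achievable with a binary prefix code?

2.59 bits/symbol

Repeatedly combine the two least-probable nodes; the expected code length is the sum of the merged weights.
merge 3/50 + 7/100 → 13/100
merge 9/100 + 1/10 → 19/100
merge 13/100 + 7/50 → 27/100
merge 19/100 + 1/4 → 11/25
merge 27/100 + 29/100 → 14/25
merge 11/25 + 14/25 → 1
L = 13/100 + 19/100 + 27/100 + 11/25 + 14/25 + 1 = 259/100 = 2.59 bits/symbol.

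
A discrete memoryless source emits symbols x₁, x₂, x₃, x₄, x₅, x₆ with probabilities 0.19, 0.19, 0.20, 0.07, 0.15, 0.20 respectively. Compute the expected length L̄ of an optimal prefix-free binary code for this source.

Repeatedly combine the two least-probable nodes; the expected code length is the sum of the merged weights.
merge 7/100 + 3/20 → 11/50
merge 19/100 + 19/100 → 19/50
merge 1/5 + 1/5 → 2/5
merge 11/50 + 19/50 → 3/5
merge 2/5 + 3/5 → 1
L = 11/50 + 19/50 + 2/5 + 3/5 + 1 = 13/5 = 2.6 bits/symbol.

2.6 bits/symbol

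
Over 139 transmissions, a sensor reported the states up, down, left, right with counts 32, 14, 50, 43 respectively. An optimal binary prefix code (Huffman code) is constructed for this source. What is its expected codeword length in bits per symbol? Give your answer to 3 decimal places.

1.971 bits/symbol

Probabilities are the counts divided by 139.
Repeatedly combine the two least-probable nodes; the expected code length is the sum of the merged weights.
merge 14/139 + 32/139 → 46/139
merge 43/139 + 46/139 → 89/139
merge 50/139 + 89/139 → 1
L = 46/139 + 89/139 + 1 = 274/139 ≈ 1.971 bits/symbol.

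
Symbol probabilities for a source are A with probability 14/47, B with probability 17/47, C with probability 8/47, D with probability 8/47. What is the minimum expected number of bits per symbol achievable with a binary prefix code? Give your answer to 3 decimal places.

1.979 bits/symbol

Repeatedly combine the two least-probable nodes; the expected code length is the sum of the merged weights.
merge 8/47 + 8/47 → 16/47
merge 14/47 + 16/47 → 30/47
merge 17/47 + 30/47 → 1
L = 16/47 + 30/47 + 1 = 93/47 ≈ 1.979 bits/symbol.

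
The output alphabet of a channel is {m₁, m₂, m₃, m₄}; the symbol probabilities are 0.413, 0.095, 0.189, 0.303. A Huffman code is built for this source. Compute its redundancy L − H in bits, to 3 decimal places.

0.045 bits

Entropy H = −Σ p log₂ p ≈ 1.8257 bits.
Huffman merges: 19/200+189/1000→71/250; 71/250+303/1000→587/1000; 413/1000+587/1000→1. L = 1871/1000 ≈ 1.8710.
L − H = 1.8710 − 1.8257 = 0.045 bits.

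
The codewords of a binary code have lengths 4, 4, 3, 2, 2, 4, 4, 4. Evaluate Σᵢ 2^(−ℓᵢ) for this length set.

With common denominator 2^4 = 16: Σ 2^(−ℓᵢ) = 1/16 + 1/16 + 2/16 + 4/16 + 4/16 + 1/16 + 1/16 + 1/16 = 15/16 = 0.9375.

0.9375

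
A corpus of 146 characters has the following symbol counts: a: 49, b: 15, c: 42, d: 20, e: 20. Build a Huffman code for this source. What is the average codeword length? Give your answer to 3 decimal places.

Probabilities are the counts divided by 146.
Repeatedly combine the two least-probable nodes; the expected code length is the sum of the merged weights.
merge 15/146 + 10/73 → 35/146
merge 10/73 + 35/146 → 55/146
merge 21/73 + 49/146 → 91/146
merge 55/146 + 91/146 → 1
L = 35/146 + 55/146 + 91/146 + 1 = 327/146 ≈ 2.240 bits/symbol.

2.240 bits/symbol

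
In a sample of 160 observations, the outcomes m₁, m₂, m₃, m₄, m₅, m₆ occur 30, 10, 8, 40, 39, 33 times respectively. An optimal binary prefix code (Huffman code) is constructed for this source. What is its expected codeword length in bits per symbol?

2.4125 bits/symbol

Probabilities are the counts divided by 160.
Repeatedly combine the two least-probable nodes; the expected code length is the sum of the merged weights.
merge 1/20 + 1/16 → 9/80
merge 9/80 + 3/16 → 3/10
merge 33/160 + 39/160 → 9/20
merge 1/4 + 3/10 → 11/20
merge 9/20 + 11/20 → 1
L = 9/80 + 3/10 + 9/20 + 11/20 + 1 = 193/80 = 2.4125 bits/symbol.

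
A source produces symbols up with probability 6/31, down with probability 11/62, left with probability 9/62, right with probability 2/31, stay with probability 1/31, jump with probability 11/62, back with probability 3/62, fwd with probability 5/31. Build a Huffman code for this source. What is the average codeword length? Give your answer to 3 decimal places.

Repeatedly combine the two least-probable nodes; the expected code length is the sum of the merged weights.
merge 1/31 + 3/62 → 5/62
merge 2/31 + 5/62 → 9/62
merge 9/62 + 9/62 → 9/31
merge 5/31 + 11/62 → 21/62
merge 11/62 + 6/31 → 23/62
merge 9/31 + 21/62 → 39/62
merge 23/62 + 39/62 → 1
L = 5/62 + 9/62 + 9/31 + 21/62 + 23/62 + 39/62 + 1 = 177/62 ≈ 2.855 bits/symbol.

2.855 bits/symbol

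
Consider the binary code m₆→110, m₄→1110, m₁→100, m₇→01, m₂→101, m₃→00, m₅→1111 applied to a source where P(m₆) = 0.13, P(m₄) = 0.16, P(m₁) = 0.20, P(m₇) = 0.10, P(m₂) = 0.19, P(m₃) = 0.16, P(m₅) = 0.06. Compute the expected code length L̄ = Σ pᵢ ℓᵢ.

2.96 bits/symbol

L̄ = Σ pᵢ·ℓᵢ = 0.13·3 + 0.16·4 + 0.20·3 + 0.10·2 + 0.19·3 + 0.16·2 + 0.06·4 = 2.96 bits/symbol.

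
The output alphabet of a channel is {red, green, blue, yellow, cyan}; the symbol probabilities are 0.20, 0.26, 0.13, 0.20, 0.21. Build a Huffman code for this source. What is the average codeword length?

2.33 bits/symbol

Repeatedly combine the two least-probable nodes; the expected code length is the sum of the merged weights.
merge 13/100 + 1/5 → 33/100
merge 1/5 + 21/100 → 41/100
merge 13/50 + 33/100 → 59/100
merge 41/100 + 59/100 → 1
L = 33/100 + 41/100 + 59/100 + 1 = 233/100 = 2.33 bits/symbol.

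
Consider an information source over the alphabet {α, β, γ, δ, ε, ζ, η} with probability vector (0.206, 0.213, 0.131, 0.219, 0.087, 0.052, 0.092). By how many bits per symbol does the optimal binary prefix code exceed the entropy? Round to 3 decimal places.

0.053 bits

Entropy H = −Σ p log₂ p ≈ 2.6537 bits.
Huffman merges: 13/250+87/1000→139/1000; 23/250+131/1000→223/1000; 139/1000+103/500→69/200; 213/1000+219/1000→54/125; 223/1000+69/200→71/125; 54/125+71/125→1. L = 2707/1000 ≈ 2.7070.
L − H = 2.7070 − 2.6537 = 0.053 bits.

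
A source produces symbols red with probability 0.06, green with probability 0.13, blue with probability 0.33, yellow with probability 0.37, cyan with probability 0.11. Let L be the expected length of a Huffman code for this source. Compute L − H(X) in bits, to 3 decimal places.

0.065 bits

Entropy H = −Σ p log₂ p ≈ 2.0350 bits.
Huffman merges: 3/50+11/100→17/100; 13/100+17/100→3/10; 3/10+33/100→63/100; 37/100+63/100→1. L = 21/10 ≈ 2.1000.
L − H = 2.1000 − 2.0350 = 0.065 bits.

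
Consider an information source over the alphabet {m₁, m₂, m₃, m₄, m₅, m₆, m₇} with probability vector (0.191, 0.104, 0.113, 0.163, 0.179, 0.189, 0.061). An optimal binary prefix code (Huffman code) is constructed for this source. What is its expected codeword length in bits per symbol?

2.785 bits/symbol

Repeatedly combine the two least-probable nodes; the expected code length is the sum of the merged weights.
merge 61/1000 + 13/125 → 33/200
merge 113/1000 + 163/1000 → 69/250
merge 33/200 + 179/1000 → 43/125
merge 189/1000 + 191/1000 → 19/50
merge 69/250 + 43/125 → 31/50
merge 19/50 + 31/50 → 1
L = 33/200 + 69/250 + 43/125 + 19/50 + 31/50 + 1 = 557/200 = 2.785 bits/symbol.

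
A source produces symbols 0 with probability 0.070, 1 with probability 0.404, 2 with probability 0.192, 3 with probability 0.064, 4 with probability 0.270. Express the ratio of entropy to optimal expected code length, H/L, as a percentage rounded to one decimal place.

Entropy H = −Σ p log₂ p ≈ 2.0178 bits.
Huffman merges: 8/125+7/100→67/500; 67/500+24/125→163/500; 27/100+163/500→149/250; 101/250+149/250→1. L = 257/125 ≈ 2.0560.
Efficiency = H/L = 2.0178/2.0560 = 98.1%.

98.1%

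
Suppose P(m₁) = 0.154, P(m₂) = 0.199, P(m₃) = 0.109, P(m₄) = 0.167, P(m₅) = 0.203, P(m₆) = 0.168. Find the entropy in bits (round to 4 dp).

H = −Σ pᵢ log₂ pᵢ.
−0.154·log₂(0.154) = 0.4156
−0.199·log₂(0.199) = 0.4635
−0.109·log₂(0.109) = 0.3485
−0.167·log₂(0.167) = 0.4312
−0.203·log₂(0.203) = 0.4670
−0.168·log₂(0.168) = 0.4323
Sum ≈ 2.5582 → 2.5582 bits.

2.5582 bits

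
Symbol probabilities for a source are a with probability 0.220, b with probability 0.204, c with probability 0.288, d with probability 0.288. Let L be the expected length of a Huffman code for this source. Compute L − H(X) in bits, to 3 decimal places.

0.017 bits

Entropy H = −Σ p log₂ p ≈ 1.9828 bits.
Huffman merges: 51/250+11/50→53/125; 36/125+36/125→72/125; 53/125+72/125→1. L = 2 ≈ 2.0000.
L − H = 2.0000 − 1.9828 = 0.017 bits.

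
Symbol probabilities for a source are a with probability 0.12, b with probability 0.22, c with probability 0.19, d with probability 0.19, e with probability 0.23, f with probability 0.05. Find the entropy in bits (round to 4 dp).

H = −Σ pᵢ log₂ pᵢ.
−0.12·log₂(0.12) = 0.3671
−0.22·log₂(0.22) = 0.4806
−0.19·log₂(0.19) = 0.4552
−0.19·log₂(0.19) = 0.4552
−0.23·log₂(0.23) = 0.4877
−0.05·log₂(0.05) = 0.2161
Sum ≈ 2.4619 → 2.4619 bits.

2.4619 bits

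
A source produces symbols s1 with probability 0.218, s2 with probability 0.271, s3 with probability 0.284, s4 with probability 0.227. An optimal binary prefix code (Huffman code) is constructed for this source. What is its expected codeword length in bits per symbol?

Repeatedly combine the two least-probable nodes; the expected code length is the sum of the merged weights.
merge 109/500 + 227/1000 → 89/200
merge 271/1000 + 71/250 → 111/200
merge 89/200 + 111/200 → 1
L = 89/200 + 111/200 + 1 = 2 bits/symbol.

2 bits/symbol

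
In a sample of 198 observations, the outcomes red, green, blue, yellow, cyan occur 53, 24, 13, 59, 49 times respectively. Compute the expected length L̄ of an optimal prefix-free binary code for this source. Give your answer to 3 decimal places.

Probabilities are the counts divided by 198.
Repeatedly combine the two least-probable nodes; the expected code length is the sum of the merged weights.
merge 13/198 + 4/33 → 37/198
merge 37/198 + 49/198 → 43/99
merge 53/198 + 59/198 → 56/99
merge 43/99 + 56/99 → 1
L = 37/198 + 43/99 + 56/99 + 1 = 433/198 ≈ 2.187 bits/symbol.

2.187 bits/symbol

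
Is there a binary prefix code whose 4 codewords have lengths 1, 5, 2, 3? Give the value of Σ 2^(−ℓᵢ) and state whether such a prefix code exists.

0.90625; yes

With common denominator 2^5 = 32: Σ 2^(−ℓᵢ) = 16/32 + 1/32 + 8/32 + 4/32 = 29/32 = 0.90625.
Kraft's inequality requires Σ ≤ 1; here Σ = 0.90625 ≤ 1, so such a prefix code exists.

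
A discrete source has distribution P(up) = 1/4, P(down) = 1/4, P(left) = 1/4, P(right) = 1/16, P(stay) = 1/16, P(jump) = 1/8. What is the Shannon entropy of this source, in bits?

Each probability is a power of 1/2, so log₂(1/p) is an integer.
H = Σ p·log₂(1/p) = 1/4·2 + 1/4·2 + 1/4·2 + 1/16·4 + 1/16·4 + 1/8·3 = 2.375 bits.

2.375 bits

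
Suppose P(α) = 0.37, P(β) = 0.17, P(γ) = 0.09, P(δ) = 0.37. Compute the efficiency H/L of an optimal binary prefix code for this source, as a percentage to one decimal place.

95.7%

Entropy H = −Σ p log₂ p ≈ 1.8087 bits.
Huffman merges: 9/100+17/100→13/50; 13/50+37/100→63/100; 37/100+63/100→1. L = 189/100 ≈ 1.8900.
Efficiency = H/L = 1.8087/1.8900 = 95.7%.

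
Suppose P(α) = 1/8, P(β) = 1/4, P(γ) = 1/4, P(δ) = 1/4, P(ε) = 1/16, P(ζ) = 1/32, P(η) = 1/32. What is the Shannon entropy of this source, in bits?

Each probability is a power of 1/2, so log₂(1/p) is an integer.
H = Σ p·log₂(1/p) = 1/8·3 + 1/4·2 + 1/4·2 + 1/4·2 + 1/16·4 + 1/32·5 + 1/32·5 = 2.4375 bits.

2.4375 bits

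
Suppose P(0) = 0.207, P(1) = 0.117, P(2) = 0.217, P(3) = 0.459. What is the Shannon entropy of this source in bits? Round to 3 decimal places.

1.827 bits

H = −Σ pᵢ log₂ pᵢ.
−0.207·log₂(0.207) = 0.4704
−0.117·log₂(0.117) = 0.3622
−0.217·log₂(0.217) = 0.4783
−0.459·log₂(0.459) = 0.5157
Sum ≈ 1.8265 → 1.827 bits.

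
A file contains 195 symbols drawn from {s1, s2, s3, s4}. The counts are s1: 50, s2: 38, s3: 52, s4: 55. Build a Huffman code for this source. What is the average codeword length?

Probabilities are the counts divided by 195.
Repeatedly combine the two least-probable nodes; the expected code length is the sum of the merged weights.
merge 38/195 + 10/39 → 88/195
merge 4/15 + 11/39 → 107/195
merge 88/195 + 107/195 → 1
L = 88/195 + 107/195 + 1 = 2 bits/symbol.

2 bits/symbol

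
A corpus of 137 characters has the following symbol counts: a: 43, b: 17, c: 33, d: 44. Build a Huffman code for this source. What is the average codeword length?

2 bits/symbol

Probabilities are the counts divided by 137.
Repeatedly combine the two least-probable nodes; the expected code length is the sum of the merged weights.
merge 17/137 + 33/137 → 50/137
merge 43/137 + 44/137 → 87/137
merge 50/137 + 87/137 → 1
L = 50/137 + 87/137 + 1 = 2 bits/symbol.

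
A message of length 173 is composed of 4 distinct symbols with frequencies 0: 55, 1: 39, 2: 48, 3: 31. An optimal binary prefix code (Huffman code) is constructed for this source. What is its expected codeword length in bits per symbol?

2 bits/symbol

Probabilities are the counts divided by 173.
Repeatedly combine the two least-probable nodes; the expected code length is the sum of the merged weights.
merge 31/173 + 39/173 → 70/173
merge 48/173 + 55/173 → 103/173
merge 70/173 + 103/173 → 1
L = 70/173 + 103/173 + 1 = 2 bits/symbol.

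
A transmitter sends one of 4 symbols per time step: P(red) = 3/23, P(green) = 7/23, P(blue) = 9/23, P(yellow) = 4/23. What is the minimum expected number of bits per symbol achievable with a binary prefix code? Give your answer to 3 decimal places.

1.913 bits/symbol

Repeatedly combine the two least-probable nodes; the expected code length is the sum of the merged weights.
merge 3/23 + 4/23 → 7/23
merge 7/23 + 7/23 → 14/23
merge 9/23 + 14/23 → 1
L = 7/23 + 14/23 + 1 = 44/23 ≈ 1.913 bits/symbol.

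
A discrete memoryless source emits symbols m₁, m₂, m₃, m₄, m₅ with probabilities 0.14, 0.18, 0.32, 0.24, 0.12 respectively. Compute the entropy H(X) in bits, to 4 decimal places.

H = −Σ pᵢ log₂ pᵢ.
−0.14·log₂(0.14) = 0.3971
−0.18·log₂(0.18) = 0.4453
−0.32·log₂(0.32) = 0.5260
−0.24·log₂(0.24) = 0.4941
−0.12·log₂(0.12) = 0.3671
Sum ≈ 2.2297 → 2.2297 bits.

2.2297 bits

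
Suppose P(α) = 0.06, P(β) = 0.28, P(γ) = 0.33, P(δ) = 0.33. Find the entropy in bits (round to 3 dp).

H = −Σ pᵢ log₂ pᵢ.
−0.06·log₂(0.06) = 0.2435
−0.28·log₂(0.28) = 0.5142
−0.33·log₂(0.33) = 0.5278
−0.33·log₂(0.33) = 0.5278
Sum ≈ 1.8134 → 1.813 bits.

1.813 bits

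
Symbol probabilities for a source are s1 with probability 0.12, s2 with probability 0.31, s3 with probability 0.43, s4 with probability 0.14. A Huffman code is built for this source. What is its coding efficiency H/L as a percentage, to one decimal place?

Entropy H = −Σ p log₂ p ≈ 1.8115 bits.
Huffman merges: 3/25+7/50→13/50; 13/50+31/100→57/100; 43/100+57/100→1. L = 183/100 ≈ 1.8300.
Efficiency = H/L = 1.8115/1.8300 = 99.0%.

99.0%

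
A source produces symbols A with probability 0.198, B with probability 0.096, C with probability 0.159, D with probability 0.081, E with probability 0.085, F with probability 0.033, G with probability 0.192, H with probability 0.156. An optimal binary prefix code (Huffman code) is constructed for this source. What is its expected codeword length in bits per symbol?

Repeatedly combine the two least-probable nodes; the expected code length is the sum of the merged weights.
merge 33/1000 + 81/1000 → 57/500
merge 17/200 + 12/125 → 181/1000
merge 57/500 + 39/250 → 27/100
merge 159/1000 + 181/1000 → 17/50
merge 24/125 + 99/500 → 39/100
merge 27/100 + 17/50 → 61/100
merge 39/100 + 61/100 → 1
L = 57/500 + 181/1000 + 27/100 + 17/50 + 39/100 + 61/100 + 1 = 581/200 = 2.905 bits/symbol.

2.905 bits/symbol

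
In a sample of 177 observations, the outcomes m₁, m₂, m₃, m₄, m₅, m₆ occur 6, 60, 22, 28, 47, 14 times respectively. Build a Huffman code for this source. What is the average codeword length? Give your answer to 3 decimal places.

Probabilities are the counts divided by 177.
Repeatedly combine the two least-probable nodes; the expected code length is the sum of the merged weights.
merge 2/59 + 14/177 → 20/177
merge 20/177 + 22/177 → 14/59
merge 28/177 + 14/59 → 70/177
merge 47/177 + 20/59 → 107/177
merge 70/177 + 107/177 → 1
L = 20/177 + 14/59 + 70/177 + 107/177 + 1 = 416/177 ≈ 2.350 bits/symbol.

2.350 bits/symbol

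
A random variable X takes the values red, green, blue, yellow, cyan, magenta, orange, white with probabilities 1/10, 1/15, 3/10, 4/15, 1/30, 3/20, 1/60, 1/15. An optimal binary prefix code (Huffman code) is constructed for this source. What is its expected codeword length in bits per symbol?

2.6 bits/symbol

Repeatedly combine the two least-probable nodes; the expected code length is the sum of the merged weights.
merge 1/60 + 1/30 → 1/20
merge 1/20 + 1/15 → 7/60
merge 1/15 + 1/10 → 1/6
merge 7/60 + 3/20 → 4/15
merge 1/6 + 4/15 → 13/30
merge 4/15 + 3/10 → 17/30
merge 13/30 + 17/30 → 1
L = 1/20 + 7/60 + 1/6 + 4/15 + 13/30 + 17/30 + 1 = 13/5 = 2.6 bits/symbol.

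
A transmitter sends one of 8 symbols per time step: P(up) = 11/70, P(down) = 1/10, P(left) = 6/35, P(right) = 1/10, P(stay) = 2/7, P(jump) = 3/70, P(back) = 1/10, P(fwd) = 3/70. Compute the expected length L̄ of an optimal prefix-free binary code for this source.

2.8 bits/symbol

Repeatedly combine the two least-probable nodes; the expected code length is the sum of the merged weights.
merge 3/70 + 3/70 → 3/35
merge 3/35 + 1/10 → 13/70
merge 1/10 + 1/10 → 1/5
merge 11/70 + 6/35 → 23/70
merge 13/70 + 1/5 → 27/70
merge 2/7 + 23/70 → 43/70
merge 27/70 + 43/70 → 1
L = 3/35 + 13/70 + 1/5 + 23/70 + 27/70 + 43/70 + 1 = 14/5 = 2.8 bits/symbol.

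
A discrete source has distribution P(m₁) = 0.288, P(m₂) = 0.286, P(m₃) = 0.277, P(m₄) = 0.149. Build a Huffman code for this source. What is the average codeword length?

2 bits/symbol

Repeatedly combine the two least-probable nodes; the expected code length is the sum of the merged weights.
merge 149/1000 + 277/1000 → 213/500
merge 143/500 + 36/125 → 287/500
merge 213/500 + 287/500 → 1
L = 213/500 + 287/500 + 1 = 2 bits/symbol.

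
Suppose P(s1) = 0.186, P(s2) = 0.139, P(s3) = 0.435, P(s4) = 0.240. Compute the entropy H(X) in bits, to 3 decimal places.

H = −Σ pᵢ log₂ pᵢ.
−0.186·log₂(0.186) = 0.4514
−0.139·log₂(0.139) = 0.3957
−0.435·log₂(0.435) = 0.5224
−0.240·log₂(0.240) = 0.4941
Sum ≈ 1.8636 → 1.864 bits.

1.864 bits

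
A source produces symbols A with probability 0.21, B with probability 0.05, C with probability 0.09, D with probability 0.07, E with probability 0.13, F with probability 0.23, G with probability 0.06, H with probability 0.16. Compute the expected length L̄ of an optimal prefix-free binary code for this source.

2.83 bits/symbol

Repeatedly combine the two least-probable nodes; the expected code length is the sum of the merged weights.
merge 1/20 + 3/50 → 11/100
merge 7/100 + 9/100 → 4/25
merge 11/100 + 13/100 → 6/25
merge 4/25 + 4/25 → 8/25
merge 21/100 + 23/100 → 11/25
merge 6/25 + 8/25 → 14/25
merge 11/25 + 14/25 → 1
L = 11/100 + 4/25 + 6/25 + 8/25 + 11/25 + 14/25 + 1 = 283/100 = 2.83 bits/symbol.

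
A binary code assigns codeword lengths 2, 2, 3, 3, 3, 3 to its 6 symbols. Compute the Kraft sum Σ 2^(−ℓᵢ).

With common denominator 2^3 = 8: Σ 2^(−ℓᵢ) = 2/8 + 2/8 + 1/8 + 1/8 + 1/8 + 1/8 = 8/8 = 1.

1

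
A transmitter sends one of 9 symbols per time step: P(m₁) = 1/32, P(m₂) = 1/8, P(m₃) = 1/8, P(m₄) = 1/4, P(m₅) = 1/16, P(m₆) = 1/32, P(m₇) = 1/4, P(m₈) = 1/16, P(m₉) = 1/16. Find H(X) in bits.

2.8125 bits

Each probability is a power of 1/2, so log₂(1/p) is an integer.
H = Σ p·log₂(1/p) = 1/32·5 + 1/8·3 + 1/8·3 + 1/4·2 + 1/16·4 + 1/32·5 + 1/4·2 + 1/16·4 + 1/16·4 = 2.8125 bits.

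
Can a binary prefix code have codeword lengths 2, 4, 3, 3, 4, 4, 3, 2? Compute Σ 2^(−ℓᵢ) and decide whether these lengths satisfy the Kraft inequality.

With common denominator 2^4 = 16: Σ 2^(−ℓᵢ) = 4/16 + 1/16 + 2/16 + 2/16 + 1/16 + 1/16 + 2/16 + 4/16 = 17/16 = 1.0625.
Kraft's inequality requires Σ ≤ 1; here Σ = 1.0625 > 1, so no such prefix code exists.

1.0625; no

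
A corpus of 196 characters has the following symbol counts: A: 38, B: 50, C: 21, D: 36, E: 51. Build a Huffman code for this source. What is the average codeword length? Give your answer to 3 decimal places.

Probabilities are the counts divided by 196.
Repeatedly combine the two least-probable nodes; the expected code length is the sum of the merged weights.
merge 3/28 + 9/49 → 57/196
merge 19/98 + 25/98 → 22/49
merge 51/196 + 57/196 → 27/49
merge 22/49 + 27/49 → 1
L = 57/196 + 22/49 + 27/49 + 1 = 449/196 ≈ 2.291 bits/symbol.

2.291 bits/symbol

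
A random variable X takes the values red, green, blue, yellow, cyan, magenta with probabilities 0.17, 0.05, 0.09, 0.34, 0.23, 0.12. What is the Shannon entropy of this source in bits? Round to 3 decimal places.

2.347 bits

H = −Σ pᵢ log₂ pᵢ.
−0.17·log₂(0.17) = 0.4346
−0.05·log₂(0.05) = 0.2161
−0.09·log₂(0.09) = 0.3127
−0.34·log₂(0.34) = 0.5292
−0.23·log₂(0.23) = 0.4877
−0.12·log₂(0.12) = 0.3671
Sum ≈ 2.3472 → 2.347 bits.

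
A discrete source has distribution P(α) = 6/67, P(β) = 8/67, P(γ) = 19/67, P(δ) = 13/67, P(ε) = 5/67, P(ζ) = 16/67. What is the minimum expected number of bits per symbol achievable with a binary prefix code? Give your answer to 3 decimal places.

Repeatedly combine the two least-probable nodes; the expected code length is the sum of the merged weights.
merge 5/67 + 6/67 → 11/67
merge 8/67 + 11/67 → 19/67
merge 13/67 + 16/67 → 29/67
merge 19/67 + 19/67 → 38/67
merge 29/67 + 38/67 → 1
L = 11/67 + 19/67 + 29/67 + 38/67 + 1 = 164/67 ≈ 2.448 bits/symbol.

2.448 bits/symbol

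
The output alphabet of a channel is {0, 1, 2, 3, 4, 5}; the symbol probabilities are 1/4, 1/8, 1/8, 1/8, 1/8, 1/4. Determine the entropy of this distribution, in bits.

2.5 bits

Each probability is a power of 1/2, so log₂(1/p) is an integer.
H = Σ p·log₂(1/p) = 1/4·2 + 1/8·3 + 1/8·3 + 1/8·3 + 1/8·3 + 1/4·2 = 2.5 bits.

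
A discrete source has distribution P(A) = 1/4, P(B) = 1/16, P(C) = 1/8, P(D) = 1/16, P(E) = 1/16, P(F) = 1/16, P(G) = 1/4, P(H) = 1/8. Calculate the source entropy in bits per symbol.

2.75 bits

Each probability is a power of 1/2, so log₂(1/p) is an integer.
H = Σ p·log₂(1/p) = 1/4·2 + 1/16·4 + 1/8·3 + 1/16·4 + 1/16·4 + 1/16·4 + 1/4·2 + 1/8·3 = 2.75 bits.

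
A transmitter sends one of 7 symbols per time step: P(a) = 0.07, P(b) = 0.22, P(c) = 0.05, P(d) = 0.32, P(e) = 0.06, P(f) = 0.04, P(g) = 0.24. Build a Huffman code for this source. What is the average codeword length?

2.44 bits/symbol

Repeatedly combine the two least-probable nodes; the expected code length is the sum of the merged weights.
merge 1/25 + 1/20 → 9/100
merge 3/50 + 7/100 → 13/100
merge 9/100 + 13/100 → 11/50
merge 11/50 + 11/50 → 11/25
merge 6/25 + 8/25 → 14/25
merge 11/25 + 14/25 → 1
L = 9/100 + 13/100 + 11/50 + 11/25 + 14/25 + 1 = 61/25 = 2.44 bits/symbol.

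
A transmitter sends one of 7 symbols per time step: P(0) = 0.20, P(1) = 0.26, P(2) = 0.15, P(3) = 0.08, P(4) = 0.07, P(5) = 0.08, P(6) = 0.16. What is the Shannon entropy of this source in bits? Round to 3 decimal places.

H = −Σ pᵢ log₂ pᵢ.
−0.20·log₂(0.20) = 0.4644
−0.26·log₂(0.26) = 0.5053
−0.15·log₂(0.15) = 0.4105
−0.08·log₂(0.08) = 0.2915
−0.07·log₂(0.07) = 0.2686
−0.08·log₂(0.08) = 0.2915
−0.16·log₂(0.16) = 0.4230
Sum ≈ 2.6548 → 2.655 bits.

2.655 bits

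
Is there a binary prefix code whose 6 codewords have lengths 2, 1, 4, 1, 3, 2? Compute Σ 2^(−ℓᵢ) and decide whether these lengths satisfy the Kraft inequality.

1.6875; no

With common denominator 2^4 = 16: Σ 2^(−ℓᵢ) = 4/16 + 8/16 + 1/16 + 8/16 + 2/16 + 4/16 = 27/16 = 1.6875.
Kraft's inequality requires Σ ≤ 1; here Σ = 1.6875 > 1, so no such prefix code exists.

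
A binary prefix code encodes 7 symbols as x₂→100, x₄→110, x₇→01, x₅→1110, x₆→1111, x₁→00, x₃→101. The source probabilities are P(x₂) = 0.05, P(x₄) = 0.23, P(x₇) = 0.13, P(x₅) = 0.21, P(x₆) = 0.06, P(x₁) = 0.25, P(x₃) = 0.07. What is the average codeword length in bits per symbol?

2.89 bits/symbol

L̄ = Σ pᵢ·ℓᵢ = 0.05·3 + 0.23·3 + 0.13·2 + 0.21·4 + 0.06·4 + 0.25·2 + 0.07·3 = 2.89 bits/symbol.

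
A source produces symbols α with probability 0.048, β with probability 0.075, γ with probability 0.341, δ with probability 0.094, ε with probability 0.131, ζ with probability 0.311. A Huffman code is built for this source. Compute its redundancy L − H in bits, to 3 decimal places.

Entropy H = −Σ p log₂ p ≈ 2.2487 bits.
Huffman merges: 6/125+3/40→123/1000; 47/500+123/1000→217/1000; 131/1000+217/1000→87/250; 311/1000+341/1000→163/250; 87/250+163/250→1. L = 117/50 ≈ 2.3400.
L − H = 2.3400 − 2.2487 = 0.091 bits.

0.091 bits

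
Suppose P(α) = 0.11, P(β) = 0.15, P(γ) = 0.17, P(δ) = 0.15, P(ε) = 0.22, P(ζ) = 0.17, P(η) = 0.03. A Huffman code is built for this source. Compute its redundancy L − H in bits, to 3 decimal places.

Entropy H = −Σ p log₂ p ≈ 2.6729 bits.
Huffman merges: 3/100+11/100→7/50; 7/50+3/20→29/100; 3/20+17/100→8/25; 17/100+11/50→39/100; 29/100+8/25→61/100; 39/100+61/100→1. L = 11/4 ≈ 2.7500.
L − H = 2.7500 − 2.6729 = 0.077 bits.

0.077 bits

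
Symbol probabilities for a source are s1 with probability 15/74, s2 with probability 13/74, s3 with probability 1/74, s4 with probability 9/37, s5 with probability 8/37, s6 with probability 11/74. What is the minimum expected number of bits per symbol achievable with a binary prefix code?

2.5 bits/symbol

Repeatedly combine the two least-probable nodes; the expected code length is the sum of the merged weights.
merge 1/74 + 11/74 → 6/37
merge 6/37 + 13/74 → 25/74
merge 15/74 + 8/37 → 31/74
merge 9/37 + 25/74 → 43/74
merge 31/74 + 43/74 → 1
L = 6/37 + 25/74 + 31/74 + 43/74 + 1 = 5/2 = 2.5 bits/symbol.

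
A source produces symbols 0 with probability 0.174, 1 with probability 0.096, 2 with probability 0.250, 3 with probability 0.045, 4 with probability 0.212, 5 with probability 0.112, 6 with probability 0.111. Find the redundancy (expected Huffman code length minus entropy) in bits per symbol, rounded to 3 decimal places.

Entropy H = −Σ p log₂ p ≈ 2.6451 bits.
Huffman merges: 9/200+12/125→141/1000; 111/1000+14/125→223/1000; 141/1000+87/500→63/200; 53/250+223/1000→87/200; 1/4+63/200→113/200; 87/200+113/200→1. L = 2679/1000 ≈ 2.6790.
L − H = 2.6790 − 2.6451 = 0.034 bits.

0.034 bits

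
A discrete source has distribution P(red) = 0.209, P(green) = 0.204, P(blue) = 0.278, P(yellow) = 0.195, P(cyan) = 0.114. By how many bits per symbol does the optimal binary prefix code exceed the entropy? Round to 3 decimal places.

Entropy H = −Σ p log₂ p ≈ 2.2703 bits.
Huffman merges: 57/500+39/200→309/1000; 51/250+209/1000→413/1000; 139/500+309/1000→587/1000; 413/1000+587/1000→1. L = 2309/1000 ≈ 2.3090.
L − H = 2.3090 − 2.2703 = 0.039 bits.

0.039 bits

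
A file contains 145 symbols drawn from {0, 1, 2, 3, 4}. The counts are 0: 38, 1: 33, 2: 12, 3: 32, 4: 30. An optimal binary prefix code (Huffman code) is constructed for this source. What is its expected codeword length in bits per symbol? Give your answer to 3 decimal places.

Probabilities are the counts divided by 145.
Repeatedly combine the two least-probable nodes; the expected code length is the sum of the merged weights.
merge 12/145 + 6/29 → 42/145
merge 32/145 + 33/145 → 13/29
merge 38/145 + 42/145 → 16/29
merge 13/29 + 16/29 → 1
L = 42/145 + 13/29 + 16/29 + 1 = 332/145 ≈ 2.290 bits/symbol.

2.290 bits/symbol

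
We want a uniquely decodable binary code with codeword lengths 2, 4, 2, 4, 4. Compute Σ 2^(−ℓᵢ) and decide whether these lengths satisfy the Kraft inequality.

With common denominator 2^4 = 16: Σ 2^(−ℓᵢ) = 4/16 + 1/16 + 4/16 + 1/16 + 1/16 = 11/16 = 0.6875.
Kraft's inequality requires Σ ≤ 1; here Σ = 0.6875 ≤ 1, so such a prefix code exists.

0.6875; yes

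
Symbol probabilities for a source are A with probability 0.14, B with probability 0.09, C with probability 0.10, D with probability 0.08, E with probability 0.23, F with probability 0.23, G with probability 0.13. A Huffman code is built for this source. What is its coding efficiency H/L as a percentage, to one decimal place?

Entropy H = −Σ p log₂ p ≈ 2.6914 bits.
Huffman merges: 2/25+9/100→17/100; 1/10+13/100→23/100; 7/50+17/100→31/100; 23/100+23/100→23/50; 23/100+31/100→27/50; 23/50+27/50→1. L = 271/100 ≈ 2.7100.
Efficiency = H/L = 2.6914/2.7100 = 99.3%.

99.3%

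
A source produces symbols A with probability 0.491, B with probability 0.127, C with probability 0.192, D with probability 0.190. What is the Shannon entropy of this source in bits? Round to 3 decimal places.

H = −Σ pᵢ log₂ pᵢ.
−0.491·log₂(0.491) = 0.5039
−0.127·log₂(0.127) = 0.3781
−0.192·log₂(0.192) = 0.4571
−0.190·log₂(0.190) = 0.4552
Sum ≈ 1.7943 → 1.794 bits.

1.794 bits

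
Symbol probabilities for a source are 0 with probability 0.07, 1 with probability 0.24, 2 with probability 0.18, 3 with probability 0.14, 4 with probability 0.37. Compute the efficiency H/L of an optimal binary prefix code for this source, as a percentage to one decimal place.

Entropy H = −Σ p log₂ p ≈ 2.1358 bits.
Huffman merges: 7/100+7/50→21/100; 9/50+21/100→39/100; 6/25+37/100→61/100; 39/100+61/100→1. L = 221/100 ≈ 2.2100.
Efficiency = H/L = 2.1358/2.2100 = 96.6%.

96.6%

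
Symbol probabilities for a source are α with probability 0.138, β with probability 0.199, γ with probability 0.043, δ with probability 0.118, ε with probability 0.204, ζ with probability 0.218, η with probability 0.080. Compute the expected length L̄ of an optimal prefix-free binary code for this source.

2.701 bits/symbol

Repeatedly combine the two least-probable nodes; the expected code length is the sum of the merged weights.
merge 43/1000 + 2/25 → 123/1000
merge 59/500 + 123/1000 → 241/1000
merge 69/500 + 199/1000 → 337/1000
merge 51/250 + 109/500 → 211/500
merge 241/1000 + 337/1000 → 289/500
merge 211/500 + 289/500 → 1
L = 123/1000 + 241/1000 + 337/1000 + 211/500 + 289/500 + 1 = 2701/1000 = 2.701 bits/symbol.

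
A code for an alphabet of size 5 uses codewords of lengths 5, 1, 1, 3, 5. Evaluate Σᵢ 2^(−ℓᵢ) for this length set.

With common denominator 2^5 = 32: Σ 2^(−ℓᵢ) = 1/32 + 16/32 + 16/32 + 4/32 + 1/32 = 38/32 = 1.1875.

1.1875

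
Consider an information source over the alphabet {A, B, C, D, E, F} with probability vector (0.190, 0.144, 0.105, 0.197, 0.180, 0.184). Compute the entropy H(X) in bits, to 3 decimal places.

H = −Σ pᵢ log₂ pᵢ.
−0.190·log₂(0.190) = 0.4552
−0.144·log₂(0.144) = 0.4026
−0.105·log₂(0.105) = 0.3414
−0.197·log₂(0.197) = 0.4617
−0.180·log₂(0.180) = 0.4453
−0.184·log₂(0.184) = 0.4494
Sum ≈ 2.5556 → 2.556 bits.

2.556 bits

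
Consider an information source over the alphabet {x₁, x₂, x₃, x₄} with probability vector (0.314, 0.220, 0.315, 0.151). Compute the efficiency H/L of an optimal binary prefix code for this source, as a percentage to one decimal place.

97.1%

Entropy H = −Σ p log₂ p ≈ 1.9421 bits.
Huffman merges: 151/1000+11/50→371/1000; 157/500+63/200→629/1000; 371/1000+629/1000→1. L = 2 ≈ 2.0000.
Efficiency = H/L = 1.9421/2.0000 = 97.1%.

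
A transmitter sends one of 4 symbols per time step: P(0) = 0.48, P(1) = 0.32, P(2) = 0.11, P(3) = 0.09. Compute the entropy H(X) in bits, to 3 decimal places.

1.697 bits

H = −Σ pᵢ log₂ pᵢ.
−0.48·log₂(0.48) = 0.5083
−0.32·log₂(0.32) = 0.5260
−0.11·log₂(0.11) = 0.3503
−0.09·log₂(0.09) = 0.3127
Sum ≈ 1.6972 → 1.697 bits.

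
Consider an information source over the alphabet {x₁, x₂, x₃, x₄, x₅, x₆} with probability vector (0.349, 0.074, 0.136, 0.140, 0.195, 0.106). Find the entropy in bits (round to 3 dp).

H = −Σ pᵢ log₂ pᵢ.
−0.349·log₂(0.349) = 0.5300
−0.074·log₂(0.074) = 0.2780
−0.136·log₂(0.136) = 0.3915
−0.140·log₂(0.140) = 0.3971
−0.195·log₂(0.195) = 0.4599
−0.106·log₂(0.106) = 0.3432
Sum ≈ 2.3997 → 2.400 bits.

2.400 bits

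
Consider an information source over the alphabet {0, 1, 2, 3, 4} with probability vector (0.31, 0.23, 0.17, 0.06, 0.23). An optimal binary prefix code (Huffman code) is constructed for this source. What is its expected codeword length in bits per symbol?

2.23 bits/symbol

Repeatedly combine the two least-probable nodes; the expected code length is the sum of the merged weights.
merge 3/50 + 17/100 → 23/100
merge 23/100 + 23/100 → 23/50
merge 23/100 + 31/100 → 27/50
merge 23/50 + 27/50 → 1
L = 23/100 + 23/50 + 27/50 + 1 = 223/100 = 2.23 bits/symbol.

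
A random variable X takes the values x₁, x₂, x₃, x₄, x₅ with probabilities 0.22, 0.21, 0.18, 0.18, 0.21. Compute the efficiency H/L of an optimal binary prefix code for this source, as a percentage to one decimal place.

98.2%

Entropy H = −Σ p log₂ p ≈ 2.3168 bits.
Huffman merges: 9/50+9/50→9/25; 21/100+21/100→21/50; 11/50+9/25→29/50; 21/50+29/50→1. L = 59/25 ≈ 2.3600.
Efficiency = H/L = 2.3168/2.3600 = 98.2%.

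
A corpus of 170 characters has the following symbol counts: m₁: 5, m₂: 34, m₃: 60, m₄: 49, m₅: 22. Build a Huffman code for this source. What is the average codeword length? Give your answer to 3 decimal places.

Probabilities are the counts divided by 170.
Repeatedly combine the two least-probable nodes; the expected code length is the sum of the merged weights.
merge 1/34 + 11/85 → 27/170
merge 27/170 + 1/5 → 61/170
merge 49/170 + 6/17 → 109/170
merge 61/170 + 109/170 → 1
L = 27/170 + 61/170 + 109/170 + 1 = 367/170 ≈ 2.159 bits/symbol.

2.159 bits/symbol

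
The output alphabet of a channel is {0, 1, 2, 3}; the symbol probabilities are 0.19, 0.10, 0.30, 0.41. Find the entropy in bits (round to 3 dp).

H = −Σ pᵢ log₂ pᵢ.
−0.19·log₂(0.19) = 0.4552
−0.10·log₂(0.10) = 0.3322
−0.30·log₂(0.30) = 0.5211
−0.41·log₂(0.41) = 0.5274
Sum ≈ 1.8359 → 1.836 bits.

1.836 bits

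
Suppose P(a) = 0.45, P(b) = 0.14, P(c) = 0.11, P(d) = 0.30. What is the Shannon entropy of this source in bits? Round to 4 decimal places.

1.7869 bits

H = −Σ pᵢ log₂ pᵢ.
−0.45·log₂(0.45) = 0.5184
−0.14·log₂(0.14) = 0.3971
−0.11·log₂(0.11) = 0.3503
−0.30·log₂(0.30) = 0.5211
Sum ≈ 1.7869 → 1.7869 bits.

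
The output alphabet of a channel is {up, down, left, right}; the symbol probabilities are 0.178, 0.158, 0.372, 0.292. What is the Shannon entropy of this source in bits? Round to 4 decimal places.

H = −Σ pᵢ log₂ pᵢ.
−0.178·log₂(0.178) = 0.4432
−0.158·log₂(0.158) = 0.4206
−0.372·log₂(0.372) = 0.5307
−0.292·log₂(0.292) = 0.5186
Sum ≈ 1.9131 → 1.9131 bits.

1.9131 bits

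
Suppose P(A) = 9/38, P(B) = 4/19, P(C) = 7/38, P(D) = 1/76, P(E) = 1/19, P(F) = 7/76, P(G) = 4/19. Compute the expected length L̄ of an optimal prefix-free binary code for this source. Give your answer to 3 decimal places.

Repeatedly combine the two least-probable nodes; the expected code length is the sum of the merged weights.
merge 1/76 + 1/19 → 5/76
merge 5/76 + 7/76 → 3/19
merge 3/19 + 7/38 → 13/38
merge 4/19 + 4/19 → 8/19
merge 9/38 + 13/38 → 11/19
merge 8/19 + 11/19 → 1
L = 5/76 + 3/19 + 13/38 + 8/19 + 11/19 + 1 = 195/76 ≈ 2.566 bits/symbol.

2.566 bits/symbol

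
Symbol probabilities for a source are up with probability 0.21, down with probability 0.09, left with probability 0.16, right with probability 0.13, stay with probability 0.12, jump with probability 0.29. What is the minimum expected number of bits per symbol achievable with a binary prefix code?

2.5 bits/symbol

Repeatedly combine the two least-probable nodes; the expected code length is the sum of the merged weights.
merge 9/100 + 3/25 → 21/100
merge 13/100 + 4/25 → 29/100
merge 21/100 + 21/100 → 21/50
merge 29/100 + 29/100 → 29/50
merge 21/50 + 29/50 → 1
L = 21/100 + 29/100 + 21/50 + 29/50 + 1 = 5/2 = 2.5 bits/symbol.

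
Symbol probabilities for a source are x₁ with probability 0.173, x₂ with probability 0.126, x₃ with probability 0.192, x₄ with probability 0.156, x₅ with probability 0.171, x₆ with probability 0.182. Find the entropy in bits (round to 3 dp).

H = −Σ pᵢ log₂ pᵢ.
−0.173·log₂(0.173) = 0.4379
−0.126·log₂(0.126) = 0.3766
−0.192·log₂(0.192) = 0.4571
−0.156·log₂(0.156) = 0.4181
−0.171·log₂(0.171) = 0.4357
−0.182·log₂(0.182) = 0.4474
Sum ≈ 2.5727 → 2.573 bits.

2.573 bits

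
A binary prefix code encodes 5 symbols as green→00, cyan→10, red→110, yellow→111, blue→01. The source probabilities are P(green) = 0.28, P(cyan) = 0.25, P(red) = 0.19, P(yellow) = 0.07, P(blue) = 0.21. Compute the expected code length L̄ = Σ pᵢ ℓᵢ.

L̄ = Σ pᵢ·ℓᵢ = 0.28·2 + 0.25·2 + 0.19·3 + 0.07·3 + 0.21·2 = 2.26 bits/symbol.

2.26 bits/symbol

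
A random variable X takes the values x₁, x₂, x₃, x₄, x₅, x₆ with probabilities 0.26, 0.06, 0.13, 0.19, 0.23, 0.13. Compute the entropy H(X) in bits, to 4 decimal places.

H = −Σ pᵢ log₂ pᵢ.
−0.26·log₂(0.26) = 0.5053
−0.06·log₂(0.06) = 0.2435
−0.13·log₂(0.13) = 0.3826
−0.19·log₂(0.19) = 0.4552
−0.23·log₂(0.23) = 0.4877
−0.13·log₂(0.13) = 0.3826
Sum ≈ 2.4570 → 2.4570 bits.

2.4570 bits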